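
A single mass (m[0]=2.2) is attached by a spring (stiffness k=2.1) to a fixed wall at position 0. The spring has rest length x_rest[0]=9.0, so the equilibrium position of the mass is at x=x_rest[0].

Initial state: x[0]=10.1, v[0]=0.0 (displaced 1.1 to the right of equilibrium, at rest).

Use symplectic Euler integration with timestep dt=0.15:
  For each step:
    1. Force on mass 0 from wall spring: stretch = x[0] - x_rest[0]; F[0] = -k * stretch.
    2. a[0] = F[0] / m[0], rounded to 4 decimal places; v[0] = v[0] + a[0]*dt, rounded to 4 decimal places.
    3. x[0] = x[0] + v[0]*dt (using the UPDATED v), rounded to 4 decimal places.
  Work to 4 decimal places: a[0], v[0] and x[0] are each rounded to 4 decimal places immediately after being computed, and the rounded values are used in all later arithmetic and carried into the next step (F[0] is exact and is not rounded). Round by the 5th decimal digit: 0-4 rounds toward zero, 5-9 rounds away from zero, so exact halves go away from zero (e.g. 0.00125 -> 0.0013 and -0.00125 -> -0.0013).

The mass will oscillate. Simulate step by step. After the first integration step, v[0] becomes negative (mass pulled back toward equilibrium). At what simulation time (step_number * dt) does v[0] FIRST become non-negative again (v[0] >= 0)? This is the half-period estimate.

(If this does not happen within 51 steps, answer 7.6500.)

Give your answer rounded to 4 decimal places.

Step 0: x=[10.1000] v=[0.0000]
Step 1: x=[10.0764] v=[-0.1575]
Step 2: x=[10.0297] v=[-0.3116]
Step 3: x=[9.9609] v=[-0.4590]
Step 4: x=[9.8714] v=[-0.5966]
Step 5: x=[9.7632] v=[-0.7214]
Step 6: x=[9.6386] v=[-0.8307]
Step 7: x=[9.5003] v=[-0.9221]
Step 8: x=[9.3512] v=[-0.9937]
Step 9: x=[9.1946] v=[-1.0440]
Step 10: x=[9.0338] v=[-1.0719]
Step 11: x=[8.8723] v=[-1.0767]
Step 12: x=[8.7135] v=[-1.0584]
Step 13: x=[8.5609] v=[-1.0174]
Step 14: x=[8.4177] v=[-0.9545]
Step 15: x=[8.2870] v=[-0.8711]
Step 16: x=[8.1717] v=[-0.7690]
Step 17: x=[8.0741] v=[-0.6504]
Step 18: x=[7.9964] v=[-0.5178]
Step 19: x=[7.9403] v=[-0.3741]
Step 20: x=[7.9069] v=[-0.2224]
Step 21: x=[7.8970] v=[-0.0659]
Step 22: x=[7.9108] v=[0.0920]
First v>=0 after going negative at step 22, time=3.3000

Answer: 3.3000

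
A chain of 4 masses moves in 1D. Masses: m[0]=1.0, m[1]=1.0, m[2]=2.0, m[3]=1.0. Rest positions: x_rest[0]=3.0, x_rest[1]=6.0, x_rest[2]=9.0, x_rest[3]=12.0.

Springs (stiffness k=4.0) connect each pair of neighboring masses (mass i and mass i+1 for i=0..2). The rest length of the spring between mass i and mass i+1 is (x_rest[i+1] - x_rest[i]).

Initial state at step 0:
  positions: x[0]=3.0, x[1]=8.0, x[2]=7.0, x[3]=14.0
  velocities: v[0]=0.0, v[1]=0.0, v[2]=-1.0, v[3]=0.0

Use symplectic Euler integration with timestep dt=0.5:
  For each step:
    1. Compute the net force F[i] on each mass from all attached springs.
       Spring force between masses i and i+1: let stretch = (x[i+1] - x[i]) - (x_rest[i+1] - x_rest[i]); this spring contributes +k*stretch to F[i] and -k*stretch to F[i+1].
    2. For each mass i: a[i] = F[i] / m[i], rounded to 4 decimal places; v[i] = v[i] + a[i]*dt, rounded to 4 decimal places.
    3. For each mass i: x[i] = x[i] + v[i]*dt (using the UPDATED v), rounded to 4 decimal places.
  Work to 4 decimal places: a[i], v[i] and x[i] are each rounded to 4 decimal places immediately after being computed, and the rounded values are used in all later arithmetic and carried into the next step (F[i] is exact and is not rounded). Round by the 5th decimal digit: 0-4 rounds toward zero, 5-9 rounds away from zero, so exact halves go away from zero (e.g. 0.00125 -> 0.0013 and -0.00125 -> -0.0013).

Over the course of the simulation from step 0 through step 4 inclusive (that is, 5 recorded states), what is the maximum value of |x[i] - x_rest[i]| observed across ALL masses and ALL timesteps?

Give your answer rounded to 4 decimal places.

Step 0: x=[3.0000 8.0000 7.0000 14.0000] v=[0.0000 0.0000 -1.0000 0.0000]
Step 1: x=[5.0000 2.0000 10.5000 10.0000] v=[4.0000 -12.0000 7.0000 -8.0000]
Step 2: x=[1.0000 7.5000 9.5000 9.5000] v=[-8.0000 11.0000 -2.0000 -1.0000]
Step 3: x=[0.5000 8.5000 7.5000 12.0000] v=[-1.0000 2.0000 -4.0000 5.0000]
Step 4: x=[5.0000 0.5000 8.2500 13.0000] v=[9.0000 -16.0000 1.5000 2.0000]
Max displacement = 5.5000

Answer: 5.5000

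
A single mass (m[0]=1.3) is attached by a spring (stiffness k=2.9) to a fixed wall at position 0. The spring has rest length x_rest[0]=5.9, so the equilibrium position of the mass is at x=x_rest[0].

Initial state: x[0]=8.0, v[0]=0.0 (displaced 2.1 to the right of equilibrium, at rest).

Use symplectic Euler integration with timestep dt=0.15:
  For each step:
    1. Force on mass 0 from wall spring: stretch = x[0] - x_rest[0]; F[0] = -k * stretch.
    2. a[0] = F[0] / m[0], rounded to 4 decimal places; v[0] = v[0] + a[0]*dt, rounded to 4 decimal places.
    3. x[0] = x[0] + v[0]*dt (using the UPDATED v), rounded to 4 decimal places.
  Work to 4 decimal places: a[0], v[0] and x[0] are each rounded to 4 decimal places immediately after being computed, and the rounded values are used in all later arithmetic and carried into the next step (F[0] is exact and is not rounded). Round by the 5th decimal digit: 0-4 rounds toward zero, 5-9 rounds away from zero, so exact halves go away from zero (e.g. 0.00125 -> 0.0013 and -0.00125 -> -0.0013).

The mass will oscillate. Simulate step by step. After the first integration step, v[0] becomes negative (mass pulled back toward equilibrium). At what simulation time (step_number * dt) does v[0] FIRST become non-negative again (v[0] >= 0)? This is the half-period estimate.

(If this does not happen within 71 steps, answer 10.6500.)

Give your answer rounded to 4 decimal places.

Answer: 2.1000

Derivation:
Step 0: x=[8.0000] v=[0.0000]
Step 1: x=[7.8946] v=[-0.7027]
Step 2: x=[7.6891] v=[-1.3701]
Step 3: x=[7.3938] v=[-1.9688]
Step 4: x=[7.0235] v=[-2.4686]
Step 5: x=[6.5968] v=[-2.8445]
Step 6: x=[6.1351] v=[-3.0777]
Step 7: x=[5.6616] v=[-3.1564]
Step 8: x=[5.2001] v=[-3.0766]
Step 9: x=[4.7737] v=[-2.8424]
Step 10: x=[4.4039] v=[-2.4655]
Step 11: x=[4.1092] v=[-1.9649]
Step 12: x=[3.9043] v=[-1.3657]
Step 13: x=[3.7996] v=[-0.6979]
Step 14: x=[3.8003] v=[0.0049]
First v>=0 after going negative at step 14, time=2.1000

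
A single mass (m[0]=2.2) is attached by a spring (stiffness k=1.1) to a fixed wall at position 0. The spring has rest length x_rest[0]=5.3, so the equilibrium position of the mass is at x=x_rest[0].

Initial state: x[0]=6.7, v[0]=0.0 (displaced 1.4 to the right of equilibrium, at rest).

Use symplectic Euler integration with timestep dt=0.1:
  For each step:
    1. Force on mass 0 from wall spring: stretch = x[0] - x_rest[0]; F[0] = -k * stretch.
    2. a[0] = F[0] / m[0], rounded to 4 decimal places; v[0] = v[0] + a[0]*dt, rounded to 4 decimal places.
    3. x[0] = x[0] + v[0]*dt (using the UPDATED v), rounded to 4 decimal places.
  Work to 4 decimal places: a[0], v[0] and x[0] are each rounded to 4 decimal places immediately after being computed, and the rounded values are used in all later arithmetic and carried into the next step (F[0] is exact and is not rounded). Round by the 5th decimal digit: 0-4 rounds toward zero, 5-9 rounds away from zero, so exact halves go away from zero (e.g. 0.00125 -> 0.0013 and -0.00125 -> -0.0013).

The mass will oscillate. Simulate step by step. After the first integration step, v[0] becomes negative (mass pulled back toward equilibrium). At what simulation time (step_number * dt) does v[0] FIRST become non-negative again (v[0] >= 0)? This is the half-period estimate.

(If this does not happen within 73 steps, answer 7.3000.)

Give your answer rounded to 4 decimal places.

Answer: 4.5000

Derivation:
Step 0: x=[6.7000] v=[0.0000]
Step 1: x=[6.6930] v=[-0.0700]
Step 2: x=[6.6790] v=[-0.1397]
Step 3: x=[6.6581] v=[-0.2087]
Step 4: x=[6.6304] v=[-0.2766]
Step 5: x=[6.5961] v=[-0.3431]
Step 6: x=[6.5553] v=[-0.4079]
Step 7: x=[6.5082] v=[-0.4707]
Step 8: x=[6.4551] v=[-0.5311]
Step 9: x=[6.3962] v=[-0.5889]
Step 10: x=[6.3318] v=[-0.6437]
Step 11: x=[6.2623] v=[-0.6953]
Step 12: x=[6.1880] v=[-0.7434]
Step 13: x=[6.1092] v=[-0.7878]
Step 14: x=[6.0264] v=[-0.8283]
Step 15: x=[5.9399] v=[-0.8646]
Step 16: x=[5.8502] v=[-0.8966]
Step 17: x=[5.7578] v=[-0.9241]
Step 18: x=[5.6631] v=[-0.9470]
Step 19: x=[5.5666] v=[-0.9652]
Step 20: x=[5.4688] v=[-0.9785]
Step 21: x=[5.3701] v=[-0.9869]
Step 22: x=[5.2711] v=[-0.9904]
Step 23: x=[5.1722] v=[-0.9890]
Step 24: x=[5.0739] v=[-0.9826]
Step 25: x=[4.9768] v=[-0.9713]
Step 26: x=[4.8813] v=[-0.9551]
Step 27: x=[4.7879] v=[-0.9342]
Step 28: x=[4.6970] v=[-0.9086]
Step 29: x=[4.6092] v=[-0.8785]
Step 30: x=[4.5248] v=[-0.8440]
Step 31: x=[4.4443] v=[-0.8052]
Step 32: x=[4.3681] v=[-0.7624]
Step 33: x=[4.2965] v=[-0.7158]
Step 34: x=[4.2299] v=[-0.6656]
Step 35: x=[4.1687] v=[-0.6121]
Step 36: x=[4.1132] v=[-0.5555]
Step 37: x=[4.0636] v=[-0.4962]
Step 38: x=[4.0202] v=[-0.4344]
Step 39: x=[3.9832] v=[-0.3704]
Step 40: x=[3.9527] v=[-0.3046]
Step 41: x=[3.9290] v=[-0.2372]
Step 42: x=[3.9121] v=[-0.1687]
Step 43: x=[3.9022] v=[-0.0993]
Step 44: x=[3.8993] v=[-0.0294]
Step 45: x=[3.9034] v=[0.0406]
First v>=0 after going negative at step 45, time=4.5000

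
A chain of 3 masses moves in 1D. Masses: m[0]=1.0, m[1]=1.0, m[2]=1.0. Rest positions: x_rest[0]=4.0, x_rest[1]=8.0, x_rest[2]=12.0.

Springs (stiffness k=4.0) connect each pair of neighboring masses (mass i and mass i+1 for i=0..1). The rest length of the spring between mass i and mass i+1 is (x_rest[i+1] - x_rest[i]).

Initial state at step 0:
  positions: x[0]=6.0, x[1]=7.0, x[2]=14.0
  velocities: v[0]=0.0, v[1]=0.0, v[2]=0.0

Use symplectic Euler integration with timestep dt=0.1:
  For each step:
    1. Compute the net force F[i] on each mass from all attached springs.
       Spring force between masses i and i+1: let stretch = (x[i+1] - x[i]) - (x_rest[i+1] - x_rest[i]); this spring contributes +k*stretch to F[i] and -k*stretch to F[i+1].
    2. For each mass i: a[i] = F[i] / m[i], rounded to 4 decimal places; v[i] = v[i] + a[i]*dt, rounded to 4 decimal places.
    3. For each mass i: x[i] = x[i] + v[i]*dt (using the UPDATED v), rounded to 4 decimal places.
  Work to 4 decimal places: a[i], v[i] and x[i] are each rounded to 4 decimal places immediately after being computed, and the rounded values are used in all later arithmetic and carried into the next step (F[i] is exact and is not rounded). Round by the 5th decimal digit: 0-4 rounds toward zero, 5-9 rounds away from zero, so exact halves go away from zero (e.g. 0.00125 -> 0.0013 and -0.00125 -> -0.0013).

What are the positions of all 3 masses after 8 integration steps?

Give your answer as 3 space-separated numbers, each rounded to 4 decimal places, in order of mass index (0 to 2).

Answer: 4.0015 10.9971 12.0015

Derivation:
Step 0: x=[6.0000 7.0000 14.0000] v=[0.0000 0.0000 0.0000]
Step 1: x=[5.8800 7.2400 13.8800] v=[-1.2000 2.4000 -1.2000]
Step 2: x=[5.6544 7.6912 13.6544] v=[-2.2560 4.5120 -2.2560]
Step 3: x=[5.3503 8.2995 13.3503] v=[-3.0413 6.0826 -3.0413]
Step 4: x=[5.0041 8.9918 13.0041] v=[-3.4616 6.9232 -3.4616]
Step 5: x=[4.6575 9.6851 12.6575] v=[-3.4665 6.9330 -3.4665]
Step 6: x=[4.3520 10.2962 12.3520] v=[-3.0555 6.1109 -3.0555]
Step 7: x=[4.1242 10.7518 12.1242] v=[-2.2778 4.5555 -2.2778]
Step 8: x=[4.0015 10.9971 12.0015] v=[-1.2268 2.4534 -1.2268]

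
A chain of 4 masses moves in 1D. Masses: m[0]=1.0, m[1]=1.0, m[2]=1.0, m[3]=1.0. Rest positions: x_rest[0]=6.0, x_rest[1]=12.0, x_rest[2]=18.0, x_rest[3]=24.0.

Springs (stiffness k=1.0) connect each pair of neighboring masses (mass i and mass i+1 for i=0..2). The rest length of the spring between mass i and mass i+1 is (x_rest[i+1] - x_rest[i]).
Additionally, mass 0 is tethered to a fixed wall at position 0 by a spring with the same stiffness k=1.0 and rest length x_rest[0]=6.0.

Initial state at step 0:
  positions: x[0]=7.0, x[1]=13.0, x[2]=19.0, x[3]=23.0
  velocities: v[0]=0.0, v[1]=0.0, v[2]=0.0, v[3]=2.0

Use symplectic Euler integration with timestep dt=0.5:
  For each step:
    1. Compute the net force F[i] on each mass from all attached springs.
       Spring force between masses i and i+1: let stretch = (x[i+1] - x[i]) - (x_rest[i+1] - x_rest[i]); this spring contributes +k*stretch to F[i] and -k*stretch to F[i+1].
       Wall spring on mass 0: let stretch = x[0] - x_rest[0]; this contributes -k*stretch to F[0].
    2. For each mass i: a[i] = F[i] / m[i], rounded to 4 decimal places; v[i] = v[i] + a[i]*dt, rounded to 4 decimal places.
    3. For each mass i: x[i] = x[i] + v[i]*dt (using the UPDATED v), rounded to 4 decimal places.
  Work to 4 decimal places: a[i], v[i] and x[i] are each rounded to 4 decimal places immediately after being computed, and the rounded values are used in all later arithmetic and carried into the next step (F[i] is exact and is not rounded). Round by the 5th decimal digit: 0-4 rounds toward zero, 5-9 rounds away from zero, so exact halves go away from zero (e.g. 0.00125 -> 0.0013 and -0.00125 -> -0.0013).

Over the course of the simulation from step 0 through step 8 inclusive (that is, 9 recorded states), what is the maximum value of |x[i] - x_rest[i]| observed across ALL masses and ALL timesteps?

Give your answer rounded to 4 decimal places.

Answer: 3.4024

Derivation:
Step 0: x=[7.0000 13.0000 19.0000 23.0000] v=[0.0000 0.0000 0.0000 2.0000]
Step 1: x=[6.7500 13.0000 18.5000 24.5000] v=[-0.5000 0.0000 -1.0000 3.0000]
Step 2: x=[6.3750 12.8125 18.1250 26.0000] v=[-0.7500 -0.3750 -0.7500 3.0000]
Step 3: x=[6.0156 12.3438 18.3907 27.0313] v=[-0.7188 -0.9375 0.5313 2.0625]
Step 4: x=[5.7344 11.8047 19.3048 27.4024] v=[-0.5625 -1.0782 1.8282 0.7422]
Step 5: x=[5.5371 11.6231 20.3683 27.2491] v=[-0.3946 -0.3633 2.1270 -0.3066]
Step 6: x=[5.4770 12.1063 20.9657 26.8756] v=[-0.1202 0.9663 1.1948 -0.7470]
Step 7: x=[5.7050 13.1470 20.8257 26.5246] v=[0.4560 2.0814 -0.2800 -0.7020]
Step 8: x=[6.3673 14.2469 20.1908 26.2489] v=[1.3245 2.1998 -1.2699 -0.5515]
Max displacement = 3.4024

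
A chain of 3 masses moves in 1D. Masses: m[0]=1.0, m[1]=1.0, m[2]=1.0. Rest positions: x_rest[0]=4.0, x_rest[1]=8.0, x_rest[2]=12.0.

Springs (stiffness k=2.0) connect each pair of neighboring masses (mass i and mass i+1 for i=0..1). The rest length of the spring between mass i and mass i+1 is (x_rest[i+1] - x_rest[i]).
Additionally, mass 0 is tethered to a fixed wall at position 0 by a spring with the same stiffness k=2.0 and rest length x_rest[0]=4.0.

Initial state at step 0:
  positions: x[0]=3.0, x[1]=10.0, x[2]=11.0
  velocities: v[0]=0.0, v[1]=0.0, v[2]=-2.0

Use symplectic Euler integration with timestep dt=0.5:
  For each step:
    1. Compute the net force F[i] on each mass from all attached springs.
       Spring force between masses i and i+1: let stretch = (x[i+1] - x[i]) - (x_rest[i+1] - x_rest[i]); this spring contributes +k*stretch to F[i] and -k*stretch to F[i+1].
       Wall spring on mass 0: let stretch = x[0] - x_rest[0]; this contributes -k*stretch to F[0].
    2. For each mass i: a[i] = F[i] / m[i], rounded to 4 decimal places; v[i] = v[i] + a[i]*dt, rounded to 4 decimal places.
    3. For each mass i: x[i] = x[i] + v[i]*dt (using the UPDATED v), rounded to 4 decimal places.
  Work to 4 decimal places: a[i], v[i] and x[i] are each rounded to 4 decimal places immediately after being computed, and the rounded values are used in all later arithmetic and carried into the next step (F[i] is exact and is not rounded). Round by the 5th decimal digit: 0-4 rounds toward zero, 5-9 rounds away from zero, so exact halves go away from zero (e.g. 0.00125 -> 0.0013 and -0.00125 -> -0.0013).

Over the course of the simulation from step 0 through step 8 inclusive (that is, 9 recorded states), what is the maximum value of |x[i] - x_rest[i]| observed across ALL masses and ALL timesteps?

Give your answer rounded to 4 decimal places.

Answer: 3.2031

Derivation:
Step 0: x=[3.0000 10.0000 11.0000] v=[0.0000 0.0000 -2.0000]
Step 1: x=[5.0000 7.0000 11.5000] v=[4.0000 -6.0000 1.0000]
Step 2: x=[5.5000 5.2500 11.7500] v=[1.0000 -3.5000 0.5000]
Step 3: x=[3.1250 6.8750 10.7500] v=[-4.7500 3.2500 -2.0000]
Step 4: x=[1.0625 8.5625 9.8125] v=[-4.1250 3.3750 -1.8750]
Step 5: x=[2.2188 7.1250 10.2500] v=[2.3125 -2.8750 0.8750]
Step 6: x=[4.7188 4.7969 11.1250] v=[4.9999 -4.6562 1.7500]
Step 7: x=[4.8984 5.5938 10.8360] v=[0.3592 1.5938 -0.5781]
Step 8: x=[2.9765 8.6641 9.9259] v=[-3.8438 6.1406 -1.8203]
Max displacement = 3.2031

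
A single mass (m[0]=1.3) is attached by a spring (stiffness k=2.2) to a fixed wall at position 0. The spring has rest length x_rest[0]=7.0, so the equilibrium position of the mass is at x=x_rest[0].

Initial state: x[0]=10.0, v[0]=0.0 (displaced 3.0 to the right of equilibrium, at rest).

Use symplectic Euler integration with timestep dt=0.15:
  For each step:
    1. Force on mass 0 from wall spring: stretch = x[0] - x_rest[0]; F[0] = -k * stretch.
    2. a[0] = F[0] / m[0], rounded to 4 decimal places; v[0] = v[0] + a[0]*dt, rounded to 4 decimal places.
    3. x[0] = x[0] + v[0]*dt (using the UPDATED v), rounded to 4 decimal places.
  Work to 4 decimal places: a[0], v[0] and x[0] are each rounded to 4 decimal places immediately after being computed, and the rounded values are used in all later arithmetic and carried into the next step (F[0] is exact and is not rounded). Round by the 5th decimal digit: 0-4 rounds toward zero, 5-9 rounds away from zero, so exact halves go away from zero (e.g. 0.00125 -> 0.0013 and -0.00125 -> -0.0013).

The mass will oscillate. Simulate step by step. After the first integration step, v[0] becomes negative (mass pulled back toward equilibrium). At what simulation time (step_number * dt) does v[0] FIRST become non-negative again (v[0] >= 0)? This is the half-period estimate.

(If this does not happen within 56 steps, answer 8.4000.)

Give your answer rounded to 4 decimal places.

Step 0: x=[10.0000] v=[0.0000]
Step 1: x=[9.8858] v=[-0.7615]
Step 2: x=[9.6617] v=[-1.4941]
Step 3: x=[9.3362] v=[-2.1698]
Step 4: x=[8.9218] v=[-2.7628]
Step 5: x=[8.4342] v=[-3.2506]
Step 6: x=[7.8920] v=[-3.6147]
Step 7: x=[7.3158] v=[-3.8411]
Step 8: x=[6.7276] v=[-3.9213]
Step 9: x=[6.1498] v=[-3.8522]
Step 10: x=[5.6043] v=[-3.6364]
Step 11: x=[5.1120] v=[-3.2821]
Step 12: x=[4.6916] v=[-2.8028]
Step 13: x=[4.3591] v=[-2.2168]
Step 14: x=[4.1271] v=[-1.5464]
Step 15: x=[4.0045] v=[-0.8171]
Step 16: x=[3.9960] v=[-0.0567]
Step 17: x=[4.1019] v=[0.7059]
First v>=0 after going negative at step 17, time=2.5500

Answer: 2.5500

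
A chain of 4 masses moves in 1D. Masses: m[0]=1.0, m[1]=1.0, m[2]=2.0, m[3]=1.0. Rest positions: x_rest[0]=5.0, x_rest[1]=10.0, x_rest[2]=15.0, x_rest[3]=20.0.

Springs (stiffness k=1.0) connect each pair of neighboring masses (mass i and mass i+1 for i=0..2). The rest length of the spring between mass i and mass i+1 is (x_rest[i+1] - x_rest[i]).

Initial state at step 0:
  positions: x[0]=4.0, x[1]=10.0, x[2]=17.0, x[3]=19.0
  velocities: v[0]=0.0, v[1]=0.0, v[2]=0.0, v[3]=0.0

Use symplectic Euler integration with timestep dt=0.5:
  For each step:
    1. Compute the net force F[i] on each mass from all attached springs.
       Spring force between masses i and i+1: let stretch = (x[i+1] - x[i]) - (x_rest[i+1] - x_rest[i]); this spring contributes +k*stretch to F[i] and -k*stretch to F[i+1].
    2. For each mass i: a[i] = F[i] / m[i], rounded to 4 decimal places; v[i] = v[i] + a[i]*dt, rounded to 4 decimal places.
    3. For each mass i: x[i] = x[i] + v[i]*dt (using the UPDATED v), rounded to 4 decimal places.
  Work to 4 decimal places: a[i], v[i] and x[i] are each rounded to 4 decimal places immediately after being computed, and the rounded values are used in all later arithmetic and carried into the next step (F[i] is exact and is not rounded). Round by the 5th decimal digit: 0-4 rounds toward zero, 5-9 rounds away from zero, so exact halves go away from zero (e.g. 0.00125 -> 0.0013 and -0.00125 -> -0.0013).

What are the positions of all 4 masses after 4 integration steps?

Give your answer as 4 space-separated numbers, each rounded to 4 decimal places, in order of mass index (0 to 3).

Step 0: x=[4.0000 10.0000 17.0000 19.0000] v=[0.0000 0.0000 0.0000 0.0000]
Step 1: x=[4.2500 10.2500 16.3750 19.7500] v=[0.5000 0.5000 -1.2500 1.5000]
Step 2: x=[4.7500 10.5313 15.4063 20.9063] v=[1.0000 0.5625 -1.9375 2.3125]
Step 3: x=[5.4454 10.5860 14.5157 21.9376] v=[1.3907 0.1094 -1.7813 2.0625]
Step 4: x=[6.1759 10.3380 14.0616 22.3634] v=[1.4610 -0.4961 -0.9083 0.8516]

Answer: 6.1759 10.3380 14.0616 22.3634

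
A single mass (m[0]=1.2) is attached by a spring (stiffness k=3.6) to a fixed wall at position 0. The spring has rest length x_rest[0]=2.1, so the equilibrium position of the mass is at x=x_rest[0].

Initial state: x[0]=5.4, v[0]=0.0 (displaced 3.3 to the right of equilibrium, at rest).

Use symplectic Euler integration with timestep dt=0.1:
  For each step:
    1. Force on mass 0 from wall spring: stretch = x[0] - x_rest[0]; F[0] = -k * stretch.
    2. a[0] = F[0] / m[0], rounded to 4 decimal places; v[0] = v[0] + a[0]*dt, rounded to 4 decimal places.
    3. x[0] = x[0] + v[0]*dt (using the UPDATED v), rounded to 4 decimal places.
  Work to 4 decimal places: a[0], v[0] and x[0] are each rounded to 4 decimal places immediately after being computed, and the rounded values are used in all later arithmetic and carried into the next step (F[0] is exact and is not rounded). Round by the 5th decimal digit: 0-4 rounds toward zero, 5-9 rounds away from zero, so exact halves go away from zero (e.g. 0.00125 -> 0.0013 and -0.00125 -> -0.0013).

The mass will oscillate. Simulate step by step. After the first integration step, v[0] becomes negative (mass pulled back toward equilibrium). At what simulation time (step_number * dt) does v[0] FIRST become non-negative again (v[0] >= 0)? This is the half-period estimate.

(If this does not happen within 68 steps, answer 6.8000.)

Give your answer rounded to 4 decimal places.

Answer: 1.9000

Derivation:
Step 0: x=[5.4000] v=[0.0000]
Step 1: x=[5.3010] v=[-0.9900]
Step 2: x=[5.1060] v=[-1.9503]
Step 3: x=[4.8208] v=[-2.8521]
Step 4: x=[4.4540] v=[-3.6683]
Step 5: x=[4.0166] v=[-4.3745]
Step 6: x=[3.5217] v=[-4.9495]
Step 7: x=[2.9841] v=[-5.3760]
Step 8: x=[2.4200] v=[-5.6412]
Step 9: x=[1.8463] v=[-5.7372]
Step 10: x=[1.2802] v=[-5.6611]
Step 11: x=[0.7387] v=[-5.4152]
Step 12: x=[0.2380] v=[-5.0068]
Step 13: x=[-0.2068] v=[-4.4482]
Step 14: x=[-0.5824] v=[-3.7562]
Step 15: x=[-0.8776] v=[-2.9515]
Step 16: x=[-1.0834] v=[-2.0582]
Step 17: x=[-1.1937] v=[-1.1032]
Step 18: x=[-1.2052] v=[-0.1151]
Step 19: x=[-1.1176] v=[0.8765]
First v>=0 after going negative at step 19, time=1.9000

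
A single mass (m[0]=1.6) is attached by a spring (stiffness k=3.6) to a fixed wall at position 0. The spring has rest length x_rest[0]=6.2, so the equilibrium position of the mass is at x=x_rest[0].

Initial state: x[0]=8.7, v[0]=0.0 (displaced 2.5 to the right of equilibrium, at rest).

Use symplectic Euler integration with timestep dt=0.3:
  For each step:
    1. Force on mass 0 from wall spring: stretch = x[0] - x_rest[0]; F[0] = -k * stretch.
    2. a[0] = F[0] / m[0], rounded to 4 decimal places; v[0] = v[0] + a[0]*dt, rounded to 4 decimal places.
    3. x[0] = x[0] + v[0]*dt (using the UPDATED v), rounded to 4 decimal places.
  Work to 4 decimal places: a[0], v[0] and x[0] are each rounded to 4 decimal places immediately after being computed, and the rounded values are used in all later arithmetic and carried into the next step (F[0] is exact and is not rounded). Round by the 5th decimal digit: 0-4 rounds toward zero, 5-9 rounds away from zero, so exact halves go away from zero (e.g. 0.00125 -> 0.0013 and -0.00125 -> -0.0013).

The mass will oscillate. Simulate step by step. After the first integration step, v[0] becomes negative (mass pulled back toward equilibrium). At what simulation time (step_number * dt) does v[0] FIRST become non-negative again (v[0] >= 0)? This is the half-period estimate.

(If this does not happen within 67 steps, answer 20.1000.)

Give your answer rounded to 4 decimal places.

Step 0: x=[8.7000] v=[0.0000]
Step 1: x=[8.1938] v=[-1.6875]
Step 2: x=[7.2838] v=[-3.0333]
Step 3: x=[6.1543] v=[-3.7649]
Step 4: x=[5.0341] v=[-3.7341]
Step 5: x=[4.1500] v=[-2.9471]
Step 6: x=[3.6810] v=[-1.5634]
Step 7: x=[3.7221] v=[0.1369]
First v>=0 after going negative at step 7, time=2.1000

Answer: 2.1000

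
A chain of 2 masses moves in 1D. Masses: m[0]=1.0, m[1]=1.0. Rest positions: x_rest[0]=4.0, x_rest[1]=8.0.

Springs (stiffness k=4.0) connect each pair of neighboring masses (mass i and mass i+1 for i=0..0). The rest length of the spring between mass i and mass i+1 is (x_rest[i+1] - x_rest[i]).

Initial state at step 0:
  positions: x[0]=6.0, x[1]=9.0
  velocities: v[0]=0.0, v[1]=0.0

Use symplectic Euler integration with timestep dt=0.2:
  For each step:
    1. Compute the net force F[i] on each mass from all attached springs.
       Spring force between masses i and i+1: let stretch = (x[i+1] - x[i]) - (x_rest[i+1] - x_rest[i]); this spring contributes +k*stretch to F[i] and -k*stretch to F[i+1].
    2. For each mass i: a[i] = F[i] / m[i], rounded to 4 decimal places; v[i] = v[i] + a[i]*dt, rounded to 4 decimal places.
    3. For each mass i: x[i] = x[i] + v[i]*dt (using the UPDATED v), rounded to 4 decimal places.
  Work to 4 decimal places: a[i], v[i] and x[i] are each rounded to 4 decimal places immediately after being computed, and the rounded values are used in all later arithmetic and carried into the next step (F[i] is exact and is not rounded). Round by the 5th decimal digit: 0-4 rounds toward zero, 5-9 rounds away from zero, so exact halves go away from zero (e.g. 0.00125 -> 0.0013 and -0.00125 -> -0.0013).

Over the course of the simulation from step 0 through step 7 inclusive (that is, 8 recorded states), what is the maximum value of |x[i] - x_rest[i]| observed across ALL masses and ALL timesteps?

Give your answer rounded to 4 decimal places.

Answer: 2.0213

Derivation:
Step 0: x=[6.0000 9.0000] v=[0.0000 0.0000]
Step 1: x=[5.8400 9.1600] v=[-0.8000 0.8000]
Step 2: x=[5.5712 9.4288] v=[-1.3440 1.3440]
Step 3: x=[5.2796 9.7204] v=[-1.4579 1.4579]
Step 4: x=[5.0585 9.9415] v=[-1.1053 1.1053]
Step 5: x=[4.9787 10.0213] v=[-0.3989 0.3989]
Step 6: x=[5.0657 9.9343] v=[0.4352 -0.4352]
Step 7: x=[5.2917 9.7083] v=[1.1301 -1.1301]
Max displacement = 2.0213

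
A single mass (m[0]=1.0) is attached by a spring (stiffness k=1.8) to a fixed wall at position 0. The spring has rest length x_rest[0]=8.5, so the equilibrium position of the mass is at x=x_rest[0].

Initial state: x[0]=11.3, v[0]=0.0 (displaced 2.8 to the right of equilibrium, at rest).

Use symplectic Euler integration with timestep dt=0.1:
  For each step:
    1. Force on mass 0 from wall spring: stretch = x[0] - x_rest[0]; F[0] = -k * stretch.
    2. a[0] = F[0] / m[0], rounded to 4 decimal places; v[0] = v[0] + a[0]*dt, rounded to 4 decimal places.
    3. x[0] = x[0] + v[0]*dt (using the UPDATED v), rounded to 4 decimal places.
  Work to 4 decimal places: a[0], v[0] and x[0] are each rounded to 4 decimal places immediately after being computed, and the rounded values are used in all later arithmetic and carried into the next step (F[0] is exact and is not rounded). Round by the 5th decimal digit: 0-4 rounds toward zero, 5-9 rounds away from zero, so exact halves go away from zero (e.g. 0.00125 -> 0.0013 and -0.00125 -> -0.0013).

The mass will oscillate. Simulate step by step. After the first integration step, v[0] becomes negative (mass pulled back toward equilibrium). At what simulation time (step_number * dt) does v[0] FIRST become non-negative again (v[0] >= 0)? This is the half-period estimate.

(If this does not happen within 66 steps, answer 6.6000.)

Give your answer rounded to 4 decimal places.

Answer: 2.4000

Derivation:
Step 0: x=[11.3000] v=[0.0000]
Step 1: x=[11.2496] v=[-0.5040]
Step 2: x=[11.1497] v=[-0.9989]
Step 3: x=[11.0021] v=[-1.4759]
Step 4: x=[10.8095] v=[-1.9263]
Step 5: x=[10.5753] v=[-2.3420]
Step 6: x=[10.3037] v=[-2.7156]
Step 7: x=[9.9997] v=[-3.0403]
Step 8: x=[9.6687] v=[-3.3103]
Step 9: x=[9.3166] v=[-3.5207]
Step 10: x=[8.9498] v=[-3.6677]
Step 11: x=[8.5749] v=[-3.7487]
Step 12: x=[8.1987] v=[-3.7622]
Step 13: x=[7.8279] v=[-3.7080]
Step 14: x=[7.4692] v=[-3.5870]
Step 15: x=[7.1291] v=[-3.4015]
Step 16: x=[6.8136] v=[-3.1547]
Step 17: x=[6.5285] v=[-2.8512]
Step 18: x=[6.2789] v=[-2.4963]
Step 19: x=[6.0693] v=[-2.0965]
Step 20: x=[5.9034] v=[-1.6590]
Step 21: x=[5.7842] v=[-1.1916]
Step 22: x=[5.7139] v=[-0.7028]
Step 23: x=[5.6938] v=[-0.2013]
Step 24: x=[5.7242] v=[0.3038]
First v>=0 after going negative at step 24, time=2.4000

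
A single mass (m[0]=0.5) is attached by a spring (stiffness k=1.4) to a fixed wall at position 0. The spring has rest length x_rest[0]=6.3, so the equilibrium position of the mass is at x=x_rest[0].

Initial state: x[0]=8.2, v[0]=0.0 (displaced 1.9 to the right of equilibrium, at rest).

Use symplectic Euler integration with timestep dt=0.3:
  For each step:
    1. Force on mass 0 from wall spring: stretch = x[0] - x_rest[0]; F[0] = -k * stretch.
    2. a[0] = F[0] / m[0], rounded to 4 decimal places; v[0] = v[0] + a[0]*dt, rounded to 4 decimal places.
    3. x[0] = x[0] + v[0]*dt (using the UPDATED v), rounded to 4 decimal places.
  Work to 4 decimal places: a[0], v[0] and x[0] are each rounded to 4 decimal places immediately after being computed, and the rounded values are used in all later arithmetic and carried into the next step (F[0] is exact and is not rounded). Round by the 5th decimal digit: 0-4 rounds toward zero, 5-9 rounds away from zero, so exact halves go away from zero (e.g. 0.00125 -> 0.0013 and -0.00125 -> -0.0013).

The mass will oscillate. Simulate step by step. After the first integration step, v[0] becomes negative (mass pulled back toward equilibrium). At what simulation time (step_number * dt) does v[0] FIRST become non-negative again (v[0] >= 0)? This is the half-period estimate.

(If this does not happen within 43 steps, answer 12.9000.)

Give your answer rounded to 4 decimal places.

Step 0: x=[8.2000] v=[0.0000]
Step 1: x=[7.7212] v=[-1.5960]
Step 2: x=[6.8843] v=[-2.7898]
Step 3: x=[5.9001] v=[-3.2806]
Step 4: x=[5.0167] v=[-2.9447]
Step 5: x=[4.4567] v=[-1.8667]
Step 6: x=[4.3612] v=[-0.3183]
Step 7: x=[4.7543] v=[1.3103]
First v>=0 after going negative at step 7, time=2.1000

Answer: 2.1000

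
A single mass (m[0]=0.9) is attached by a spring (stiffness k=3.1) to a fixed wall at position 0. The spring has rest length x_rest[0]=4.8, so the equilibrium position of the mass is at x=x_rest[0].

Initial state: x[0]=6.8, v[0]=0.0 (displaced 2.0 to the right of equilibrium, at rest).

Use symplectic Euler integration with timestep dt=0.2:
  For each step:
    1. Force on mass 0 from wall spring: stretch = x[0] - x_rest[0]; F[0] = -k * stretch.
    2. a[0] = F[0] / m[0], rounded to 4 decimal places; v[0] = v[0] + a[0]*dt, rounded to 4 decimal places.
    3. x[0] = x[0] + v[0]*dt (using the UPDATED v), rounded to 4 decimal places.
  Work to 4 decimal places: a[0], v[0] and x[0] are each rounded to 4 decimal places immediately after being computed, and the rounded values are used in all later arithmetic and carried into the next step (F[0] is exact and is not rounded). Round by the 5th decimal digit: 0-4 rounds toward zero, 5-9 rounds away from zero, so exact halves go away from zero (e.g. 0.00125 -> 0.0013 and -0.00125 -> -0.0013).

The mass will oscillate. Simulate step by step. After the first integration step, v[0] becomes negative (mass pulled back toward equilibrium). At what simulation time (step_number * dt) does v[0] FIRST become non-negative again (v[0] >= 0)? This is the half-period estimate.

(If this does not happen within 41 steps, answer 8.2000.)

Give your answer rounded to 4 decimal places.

Answer: 1.8000

Derivation:
Step 0: x=[6.8000] v=[0.0000]
Step 1: x=[6.5244] v=[-1.3778]
Step 2: x=[6.0113] v=[-2.5657]
Step 3: x=[5.3313] v=[-3.4002]
Step 4: x=[4.5781] v=[-3.7662]
Step 5: x=[3.8554] v=[-3.6133]
Step 6: x=[3.2629] v=[-2.9626]
Step 7: x=[2.8822] v=[-1.9037]
Step 8: x=[2.7657] v=[-0.5825]
Step 9: x=[2.9295] v=[0.8189]
First v>=0 after going negative at step 9, time=1.8000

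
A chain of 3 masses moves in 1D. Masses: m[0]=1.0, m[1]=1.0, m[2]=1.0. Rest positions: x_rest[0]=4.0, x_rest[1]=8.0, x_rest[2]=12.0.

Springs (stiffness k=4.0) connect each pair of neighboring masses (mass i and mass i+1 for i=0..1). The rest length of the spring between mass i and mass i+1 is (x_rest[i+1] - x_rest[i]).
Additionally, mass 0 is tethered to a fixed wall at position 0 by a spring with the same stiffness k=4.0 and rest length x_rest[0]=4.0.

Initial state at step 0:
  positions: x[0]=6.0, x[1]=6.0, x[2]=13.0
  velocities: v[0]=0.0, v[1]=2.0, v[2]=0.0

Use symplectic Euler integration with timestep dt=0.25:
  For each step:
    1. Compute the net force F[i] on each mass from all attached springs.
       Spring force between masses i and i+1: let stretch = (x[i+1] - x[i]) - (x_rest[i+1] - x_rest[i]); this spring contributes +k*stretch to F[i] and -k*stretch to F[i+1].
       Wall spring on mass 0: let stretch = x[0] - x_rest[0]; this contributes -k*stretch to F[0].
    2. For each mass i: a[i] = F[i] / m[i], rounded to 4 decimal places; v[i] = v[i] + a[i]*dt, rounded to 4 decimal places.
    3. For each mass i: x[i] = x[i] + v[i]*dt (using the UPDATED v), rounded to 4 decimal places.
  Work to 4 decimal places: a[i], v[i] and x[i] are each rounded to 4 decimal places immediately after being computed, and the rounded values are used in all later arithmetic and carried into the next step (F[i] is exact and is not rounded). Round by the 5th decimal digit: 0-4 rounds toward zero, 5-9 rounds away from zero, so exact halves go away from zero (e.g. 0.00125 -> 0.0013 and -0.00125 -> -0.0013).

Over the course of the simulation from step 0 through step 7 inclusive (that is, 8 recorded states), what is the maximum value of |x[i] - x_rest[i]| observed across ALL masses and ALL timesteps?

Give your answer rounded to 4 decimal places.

Step 0: x=[6.0000 6.0000 13.0000] v=[0.0000 2.0000 0.0000]
Step 1: x=[4.5000 8.2500 12.2500] v=[-6.0000 9.0000 -3.0000]
Step 2: x=[2.8125 10.5625 11.5000] v=[-6.7500 9.2500 -3.0000]
Step 3: x=[2.3594 11.1719 11.5156] v=[-1.8125 2.4375 0.0625]
Step 4: x=[3.5196 9.6641 12.4453] v=[4.6406 -6.0313 3.7188]
Step 5: x=[5.3360 7.3155 13.6797] v=[7.2655 -9.3946 4.9376]
Step 6: x=[6.3133 6.0630 14.3231] v=[3.9090 -5.0099 2.5734]
Step 7: x=[5.6497 6.9381 13.9014] v=[-2.6546 3.5005 -1.6867]
Max displacement = 3.1719

Answer: 3.1719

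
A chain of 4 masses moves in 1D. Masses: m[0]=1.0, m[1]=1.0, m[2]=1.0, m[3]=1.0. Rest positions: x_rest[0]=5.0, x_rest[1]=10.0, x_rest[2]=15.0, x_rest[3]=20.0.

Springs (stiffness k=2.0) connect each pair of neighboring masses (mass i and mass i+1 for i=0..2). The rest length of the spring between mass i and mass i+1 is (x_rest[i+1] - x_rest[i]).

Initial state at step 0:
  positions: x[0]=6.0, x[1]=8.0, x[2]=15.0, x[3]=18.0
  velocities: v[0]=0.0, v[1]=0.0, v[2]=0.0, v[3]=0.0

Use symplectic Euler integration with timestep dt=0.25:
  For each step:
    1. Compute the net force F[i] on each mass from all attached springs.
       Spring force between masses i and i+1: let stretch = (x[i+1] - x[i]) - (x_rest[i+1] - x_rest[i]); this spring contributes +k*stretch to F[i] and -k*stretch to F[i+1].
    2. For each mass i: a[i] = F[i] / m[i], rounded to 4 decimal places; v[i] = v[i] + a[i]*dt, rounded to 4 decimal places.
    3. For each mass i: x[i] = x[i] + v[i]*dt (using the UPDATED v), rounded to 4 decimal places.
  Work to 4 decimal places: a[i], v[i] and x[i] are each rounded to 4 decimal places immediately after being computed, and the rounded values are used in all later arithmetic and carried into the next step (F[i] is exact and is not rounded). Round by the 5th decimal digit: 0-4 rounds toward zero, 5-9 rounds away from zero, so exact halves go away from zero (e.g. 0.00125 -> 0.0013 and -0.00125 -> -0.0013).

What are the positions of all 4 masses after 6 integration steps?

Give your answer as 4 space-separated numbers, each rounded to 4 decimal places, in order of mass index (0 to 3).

Answer: 3.5859 9.9833 14.0280 19.4032

Derivation:
Step 0: x=[6.0000 8.0000 15.0000 18.0000] v=[0.0000 0.0000 0.0000 0.0000]
Step 1: x=[5.6250 8.6250 14.5000 18.2500] v=[-1.5000 2.5000 -2.0000 1.0000]
Step 2: x=[5.0000 9.6094 13.7344 18.6563] v=[-2.5000 3.9375 -3.0625 1.6250]
Step 3: x=[4.3262 10.5332 13.0684 19.0723] v=[-2.6953 3.6953 -2.6641 1.6641]
Step 4: x=[3.8033 10.9981 12.8360 19.3629] v=[-2.0918 1.8594 -0.9298 1.1622]
Step 5: x=[3.5547 10.7933 13.1897 19.4626] v=[-0.9944 -0.8191 1.4147 0.3988]
Step 6: x=[3.5859 9.9833 14.0280 19.4032] v=[0.1249 -3.2402 3.3530 -0.2377]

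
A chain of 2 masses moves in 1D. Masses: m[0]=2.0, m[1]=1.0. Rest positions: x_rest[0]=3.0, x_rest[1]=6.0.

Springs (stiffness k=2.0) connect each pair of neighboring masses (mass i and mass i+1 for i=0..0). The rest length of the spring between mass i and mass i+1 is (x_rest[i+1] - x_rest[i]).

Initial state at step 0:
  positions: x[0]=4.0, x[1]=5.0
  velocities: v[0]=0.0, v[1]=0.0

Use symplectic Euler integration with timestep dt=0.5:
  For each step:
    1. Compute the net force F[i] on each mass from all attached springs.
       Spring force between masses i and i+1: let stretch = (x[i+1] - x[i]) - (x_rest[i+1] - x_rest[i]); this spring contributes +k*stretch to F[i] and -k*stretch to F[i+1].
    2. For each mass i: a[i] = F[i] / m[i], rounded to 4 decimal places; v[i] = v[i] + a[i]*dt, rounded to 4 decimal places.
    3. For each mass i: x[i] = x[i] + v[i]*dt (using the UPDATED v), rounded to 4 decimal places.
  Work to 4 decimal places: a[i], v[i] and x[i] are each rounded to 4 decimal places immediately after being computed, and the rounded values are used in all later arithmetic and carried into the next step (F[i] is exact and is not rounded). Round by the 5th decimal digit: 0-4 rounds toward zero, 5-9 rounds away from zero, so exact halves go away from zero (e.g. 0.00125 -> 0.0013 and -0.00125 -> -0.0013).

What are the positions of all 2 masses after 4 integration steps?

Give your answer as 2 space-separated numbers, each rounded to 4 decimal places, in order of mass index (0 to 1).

Step 0: x=[4.0000 5.0000] v=[0.0000 0.0000]
Step 1: x=[3.5000 6.0000] v=[-1.0000 2.0000]
Step 2: x=[2.8750 7.2500] v=[-1.2500 2.5000]
Step 3: x=[2.5938 7.8125] v=[-0.5625 1.1250]
Step 4: x=[2.8673 7.2657] v=[0.5469 -1.0937]

Answer: 2.8673 7.2657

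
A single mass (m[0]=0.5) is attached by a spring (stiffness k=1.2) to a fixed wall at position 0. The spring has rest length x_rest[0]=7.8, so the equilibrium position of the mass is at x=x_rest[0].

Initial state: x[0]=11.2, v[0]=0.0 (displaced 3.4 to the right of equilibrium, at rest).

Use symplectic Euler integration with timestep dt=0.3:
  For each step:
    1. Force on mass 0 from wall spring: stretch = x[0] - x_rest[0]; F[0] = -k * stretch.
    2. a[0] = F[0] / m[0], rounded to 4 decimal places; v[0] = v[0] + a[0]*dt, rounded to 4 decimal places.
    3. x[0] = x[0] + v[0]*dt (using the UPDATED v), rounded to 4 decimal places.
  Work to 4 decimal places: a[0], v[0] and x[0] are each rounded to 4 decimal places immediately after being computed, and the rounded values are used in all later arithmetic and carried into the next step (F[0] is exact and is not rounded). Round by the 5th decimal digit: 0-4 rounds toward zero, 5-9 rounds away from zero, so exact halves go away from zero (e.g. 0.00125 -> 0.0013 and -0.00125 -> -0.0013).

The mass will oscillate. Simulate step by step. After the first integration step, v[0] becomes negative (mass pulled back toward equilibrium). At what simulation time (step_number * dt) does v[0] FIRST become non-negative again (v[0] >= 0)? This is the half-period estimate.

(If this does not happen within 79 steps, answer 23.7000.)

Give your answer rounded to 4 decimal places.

Answer: 2.1000

Derivation:
Step 0: x=[11.2000] v=[0.0000]
Step 1: x=[10.4656] v=[-2.4480]
Step 2: x=[9.1554] v=[-4.3672]
Step 3: x=[7.5525] v=[-5.3431]
Step 4: x=[6.0030] v=[-5.1649]
Step 5: x=[4.8417] v=[-3.8711]
Step 6: x=[4.3194] v=[-1.7411]
Step 7: x=[4.5489] v=[0.7649]
First v>=0 after going negative at step 7, time=2.1000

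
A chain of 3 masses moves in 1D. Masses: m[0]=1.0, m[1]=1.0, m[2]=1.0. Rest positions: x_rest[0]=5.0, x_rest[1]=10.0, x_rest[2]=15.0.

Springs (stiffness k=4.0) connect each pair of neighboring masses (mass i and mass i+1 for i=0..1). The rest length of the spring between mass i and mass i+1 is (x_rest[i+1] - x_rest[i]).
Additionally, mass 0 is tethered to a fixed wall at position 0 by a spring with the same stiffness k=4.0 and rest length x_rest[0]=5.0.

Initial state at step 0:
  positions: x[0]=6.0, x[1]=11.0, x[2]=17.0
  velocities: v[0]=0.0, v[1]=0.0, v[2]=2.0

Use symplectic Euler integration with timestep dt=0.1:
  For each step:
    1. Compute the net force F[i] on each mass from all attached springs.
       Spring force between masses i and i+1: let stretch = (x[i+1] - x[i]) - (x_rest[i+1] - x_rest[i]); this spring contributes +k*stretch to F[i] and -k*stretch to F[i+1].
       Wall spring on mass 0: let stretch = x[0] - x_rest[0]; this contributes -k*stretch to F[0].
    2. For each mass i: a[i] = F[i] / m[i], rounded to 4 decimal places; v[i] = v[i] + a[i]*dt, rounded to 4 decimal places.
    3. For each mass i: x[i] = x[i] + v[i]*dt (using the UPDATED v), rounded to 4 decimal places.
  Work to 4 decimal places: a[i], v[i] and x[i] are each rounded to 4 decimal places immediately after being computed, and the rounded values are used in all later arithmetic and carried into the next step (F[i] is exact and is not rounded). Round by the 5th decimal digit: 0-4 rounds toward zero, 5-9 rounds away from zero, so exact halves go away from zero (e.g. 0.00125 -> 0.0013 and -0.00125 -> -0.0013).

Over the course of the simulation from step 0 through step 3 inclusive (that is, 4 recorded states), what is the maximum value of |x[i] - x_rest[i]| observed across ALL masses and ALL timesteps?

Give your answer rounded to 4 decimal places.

Answer: 2.3443

Derivation:
Step 0: x=[6.0000 11.0000 17.0000] v=[0.0000 0.0000 2.0000]
Step 1: x=[5.9600 11.0400 17.1600] v=[-0.4000 0.4000 1.6000]
Step 2: x=[5.8848 11.1216 17.2752] v=[-0.7520 0.8160 1.1520]
Step 3: x=[5.7837 11.2399 17.3443] v=[-1.0112 1.1827 0.6906]
Max displacement = 2.3443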